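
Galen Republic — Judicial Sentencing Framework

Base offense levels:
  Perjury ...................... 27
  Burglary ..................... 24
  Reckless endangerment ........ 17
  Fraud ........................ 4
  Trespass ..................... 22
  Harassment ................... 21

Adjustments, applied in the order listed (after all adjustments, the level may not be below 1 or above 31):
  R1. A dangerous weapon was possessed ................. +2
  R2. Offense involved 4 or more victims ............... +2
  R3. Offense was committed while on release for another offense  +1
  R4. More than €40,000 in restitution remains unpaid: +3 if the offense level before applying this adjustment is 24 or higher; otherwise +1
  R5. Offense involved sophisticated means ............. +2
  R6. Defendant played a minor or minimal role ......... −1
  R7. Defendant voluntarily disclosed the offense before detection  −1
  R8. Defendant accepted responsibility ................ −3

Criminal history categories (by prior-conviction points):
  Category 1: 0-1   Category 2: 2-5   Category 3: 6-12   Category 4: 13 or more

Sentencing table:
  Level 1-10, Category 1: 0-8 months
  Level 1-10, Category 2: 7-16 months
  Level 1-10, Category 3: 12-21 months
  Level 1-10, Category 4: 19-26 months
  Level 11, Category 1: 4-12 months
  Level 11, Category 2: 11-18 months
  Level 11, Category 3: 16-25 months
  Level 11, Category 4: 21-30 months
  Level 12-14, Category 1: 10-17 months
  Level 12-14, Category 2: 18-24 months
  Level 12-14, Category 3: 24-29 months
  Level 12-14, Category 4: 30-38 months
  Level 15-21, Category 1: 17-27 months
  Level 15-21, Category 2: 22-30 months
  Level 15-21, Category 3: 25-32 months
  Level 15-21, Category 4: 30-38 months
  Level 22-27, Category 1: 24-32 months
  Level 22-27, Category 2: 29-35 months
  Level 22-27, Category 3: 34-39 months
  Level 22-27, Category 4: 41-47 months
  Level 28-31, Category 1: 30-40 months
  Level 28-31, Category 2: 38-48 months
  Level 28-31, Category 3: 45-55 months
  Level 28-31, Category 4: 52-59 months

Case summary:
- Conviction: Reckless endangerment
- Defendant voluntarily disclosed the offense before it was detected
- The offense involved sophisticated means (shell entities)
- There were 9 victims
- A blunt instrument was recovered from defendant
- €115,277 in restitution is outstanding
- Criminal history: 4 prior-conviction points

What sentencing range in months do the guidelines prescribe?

Base offense level for reckless endangerment: 17.
R1 applies: 17 + 2 = 19.
R2 applies: 19 + 2 = 21.
R4 applies (level before this adjustment is 21 < 24, so +1): 21 + 1 = 22.
R5 applies: 22 + 2 = 24.
R7 applies: 24 − 1 = 23.
Final offense level: 23.
Criminal history: 4 prior points → Category 2 (2-5).
Level 23 falls in the 22-27 band.
Grid: Level 22-27 × Category 2 = 29-35 months.

29-35 months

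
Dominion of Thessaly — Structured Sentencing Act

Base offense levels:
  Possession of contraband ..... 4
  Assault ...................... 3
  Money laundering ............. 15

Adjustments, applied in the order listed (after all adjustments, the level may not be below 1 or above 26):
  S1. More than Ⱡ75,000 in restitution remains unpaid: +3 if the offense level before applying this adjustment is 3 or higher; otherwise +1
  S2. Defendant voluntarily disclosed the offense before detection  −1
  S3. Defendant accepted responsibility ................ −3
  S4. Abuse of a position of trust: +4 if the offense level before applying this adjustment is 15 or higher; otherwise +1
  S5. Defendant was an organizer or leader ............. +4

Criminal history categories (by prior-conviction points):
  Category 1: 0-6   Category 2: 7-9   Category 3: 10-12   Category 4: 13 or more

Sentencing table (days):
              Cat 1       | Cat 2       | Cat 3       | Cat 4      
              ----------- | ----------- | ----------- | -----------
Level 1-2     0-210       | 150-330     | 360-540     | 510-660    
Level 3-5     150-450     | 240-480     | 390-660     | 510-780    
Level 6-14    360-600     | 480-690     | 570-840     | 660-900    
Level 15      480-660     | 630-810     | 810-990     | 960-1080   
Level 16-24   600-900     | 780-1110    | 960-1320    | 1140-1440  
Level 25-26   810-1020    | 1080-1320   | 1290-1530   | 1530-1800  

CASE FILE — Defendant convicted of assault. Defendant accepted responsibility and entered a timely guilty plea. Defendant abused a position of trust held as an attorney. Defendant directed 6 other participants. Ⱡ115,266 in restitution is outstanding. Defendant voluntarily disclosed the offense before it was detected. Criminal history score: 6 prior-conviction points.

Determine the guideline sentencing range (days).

360-600 days

Base offense level for assault: 3.
S1 applies (level before this adjustment is 3 ≥ 3, so +3): 3 + 3 = 6.
S2 applies: 6 − 1 = 5.
S3 applies: 5 − 3 = 2.
S4 applies (level before this adjustment is 2 < 15, so +1): 2 + 1 = 3.
S5 applies: 3 + 4 = 7.
Final offense level: 7.
Criminal history: 6 prior points → Category 1 (0-6).
Level 7 falls in the 6-14 band.
Grid: Level 6-14 × Category 1 = 360-600 days.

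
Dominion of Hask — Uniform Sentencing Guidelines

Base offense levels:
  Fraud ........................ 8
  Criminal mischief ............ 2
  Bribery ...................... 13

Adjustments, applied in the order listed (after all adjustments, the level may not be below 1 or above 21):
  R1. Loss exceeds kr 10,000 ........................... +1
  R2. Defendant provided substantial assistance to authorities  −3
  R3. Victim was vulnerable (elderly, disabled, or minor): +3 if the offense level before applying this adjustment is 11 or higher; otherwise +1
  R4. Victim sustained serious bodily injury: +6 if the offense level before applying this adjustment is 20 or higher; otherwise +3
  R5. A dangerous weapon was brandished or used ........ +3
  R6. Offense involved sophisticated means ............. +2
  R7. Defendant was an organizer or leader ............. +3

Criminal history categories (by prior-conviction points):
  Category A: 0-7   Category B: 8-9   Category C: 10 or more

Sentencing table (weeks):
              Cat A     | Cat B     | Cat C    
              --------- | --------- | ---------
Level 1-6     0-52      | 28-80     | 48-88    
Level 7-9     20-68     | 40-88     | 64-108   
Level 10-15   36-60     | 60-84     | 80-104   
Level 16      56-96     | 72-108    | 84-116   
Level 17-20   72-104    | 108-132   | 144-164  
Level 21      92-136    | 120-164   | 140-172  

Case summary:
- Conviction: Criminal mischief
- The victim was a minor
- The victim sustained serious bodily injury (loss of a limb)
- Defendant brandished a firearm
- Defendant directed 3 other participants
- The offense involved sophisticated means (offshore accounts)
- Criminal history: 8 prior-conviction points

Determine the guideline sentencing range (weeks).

Base offense level for criminal mischief: 2.
R1 does not apply.
R3 applies (level before this adjustment is 2 < 11, so +1): 2 + 1 = 3.
R4 applies (level before this adjustment is 3 < 20, so +3): 3 + 3 = 6.
R5 applies: 6 + 3 = 9.
R6 applies: 9 + 2 = 11.
R7 applies: 11 + 3 = 14.
Final offense level: 14.
Criminal history: 8 prior points → Category B (8-9).
Level 14 falls in the 10-15 band.
Grid: Level 10-15 × Category B = 60-84 weeks.

60-84 weeks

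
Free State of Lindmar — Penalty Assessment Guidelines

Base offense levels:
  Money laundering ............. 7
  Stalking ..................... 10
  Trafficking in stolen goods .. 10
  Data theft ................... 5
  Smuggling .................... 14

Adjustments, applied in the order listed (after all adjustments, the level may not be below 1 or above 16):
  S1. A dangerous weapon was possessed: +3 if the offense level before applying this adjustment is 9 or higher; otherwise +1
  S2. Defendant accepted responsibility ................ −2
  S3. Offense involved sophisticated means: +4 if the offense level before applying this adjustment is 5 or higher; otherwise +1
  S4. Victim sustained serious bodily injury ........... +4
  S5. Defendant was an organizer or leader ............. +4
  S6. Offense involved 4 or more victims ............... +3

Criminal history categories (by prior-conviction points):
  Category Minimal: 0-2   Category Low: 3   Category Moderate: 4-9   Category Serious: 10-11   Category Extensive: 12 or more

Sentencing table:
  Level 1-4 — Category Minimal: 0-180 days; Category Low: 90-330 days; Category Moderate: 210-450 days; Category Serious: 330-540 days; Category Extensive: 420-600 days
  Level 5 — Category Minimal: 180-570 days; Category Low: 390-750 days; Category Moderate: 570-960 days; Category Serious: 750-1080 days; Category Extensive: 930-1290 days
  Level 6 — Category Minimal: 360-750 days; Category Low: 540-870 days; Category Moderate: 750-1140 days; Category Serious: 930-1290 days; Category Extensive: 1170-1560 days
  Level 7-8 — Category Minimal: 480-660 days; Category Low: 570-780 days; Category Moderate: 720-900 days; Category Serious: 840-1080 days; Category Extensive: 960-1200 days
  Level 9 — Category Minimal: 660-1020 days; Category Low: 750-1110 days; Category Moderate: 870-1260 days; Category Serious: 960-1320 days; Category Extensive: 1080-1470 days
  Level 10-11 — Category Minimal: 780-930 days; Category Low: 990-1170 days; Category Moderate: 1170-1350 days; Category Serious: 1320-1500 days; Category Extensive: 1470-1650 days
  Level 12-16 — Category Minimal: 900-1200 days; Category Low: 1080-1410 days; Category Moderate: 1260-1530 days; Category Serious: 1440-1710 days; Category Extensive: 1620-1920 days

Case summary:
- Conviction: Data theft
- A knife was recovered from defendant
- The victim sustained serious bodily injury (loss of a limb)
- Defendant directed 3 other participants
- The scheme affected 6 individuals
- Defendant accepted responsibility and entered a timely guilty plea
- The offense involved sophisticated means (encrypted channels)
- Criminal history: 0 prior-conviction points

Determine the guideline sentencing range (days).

900-1200 days

Base offense level for data theft: 5.
S1 applies (level before this adjustment is 5 < 9, so +1): 5 + 1 = 6.
S2 applies: 6 − 2 = 4.
S3 applies (level before this adjustment is 4 < 5, so +1): 4 + 1 = 5.
S4 applies: 5 + 4 = 9.
S5 applies: 9 + 4 = 13.
S6 applies: 13 + 3 = 16.
Final offense level: 16.
Criminal history: 0 prior points → Category Minimal (0-2).
Level 16 falls in the 12-16 band.
Grid: Level 12-16 × Category Minimal = 900-1200 days.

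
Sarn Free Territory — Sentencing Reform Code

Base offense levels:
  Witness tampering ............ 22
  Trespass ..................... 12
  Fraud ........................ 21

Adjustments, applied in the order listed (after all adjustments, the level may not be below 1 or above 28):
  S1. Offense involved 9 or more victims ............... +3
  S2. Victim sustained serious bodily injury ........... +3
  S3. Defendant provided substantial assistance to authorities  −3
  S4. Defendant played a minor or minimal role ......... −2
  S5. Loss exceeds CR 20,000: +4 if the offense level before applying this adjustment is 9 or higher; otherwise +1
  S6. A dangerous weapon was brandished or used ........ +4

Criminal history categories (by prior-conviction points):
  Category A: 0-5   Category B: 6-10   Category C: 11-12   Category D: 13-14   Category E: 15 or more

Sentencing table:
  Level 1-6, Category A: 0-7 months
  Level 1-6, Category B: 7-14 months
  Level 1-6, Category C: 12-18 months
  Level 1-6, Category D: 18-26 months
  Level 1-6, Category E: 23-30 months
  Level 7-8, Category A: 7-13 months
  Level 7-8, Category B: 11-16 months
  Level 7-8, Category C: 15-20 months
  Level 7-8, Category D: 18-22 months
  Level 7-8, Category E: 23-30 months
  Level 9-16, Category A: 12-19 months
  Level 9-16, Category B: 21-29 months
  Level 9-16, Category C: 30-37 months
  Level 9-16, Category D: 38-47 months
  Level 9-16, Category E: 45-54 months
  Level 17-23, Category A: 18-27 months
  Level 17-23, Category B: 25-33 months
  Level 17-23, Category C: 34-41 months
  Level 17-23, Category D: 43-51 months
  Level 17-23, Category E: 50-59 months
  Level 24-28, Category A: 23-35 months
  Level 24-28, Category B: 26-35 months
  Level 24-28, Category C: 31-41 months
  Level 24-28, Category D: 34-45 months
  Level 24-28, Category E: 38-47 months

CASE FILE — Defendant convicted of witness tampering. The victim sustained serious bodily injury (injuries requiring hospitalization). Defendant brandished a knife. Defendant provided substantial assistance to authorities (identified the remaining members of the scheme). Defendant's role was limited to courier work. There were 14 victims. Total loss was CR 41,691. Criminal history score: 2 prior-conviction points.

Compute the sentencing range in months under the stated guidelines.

23-35 months

Base offense level for witness tampering: 22.
S1 applies: 22 + 3 = 25.
S2 applies: 25 + 3 = 28.
S3 applies: 28 − 3 = 25.
S4 applies: 25 − 2 = 23.
S5 applies (level before this adjustment is 23 ≥ 9, so +4): 23 + 4 = 27.
S6 applies: 27 + 4 = 31.
Level 31 exceeds the maximum of 28; capped at 28.
Final offense level: 28.
Criminal history: 2 prior points → Category A (0-5).
Level 28 falls in the 24-28 band.
Grid: Level 24-28 × Category A = 23-35 months.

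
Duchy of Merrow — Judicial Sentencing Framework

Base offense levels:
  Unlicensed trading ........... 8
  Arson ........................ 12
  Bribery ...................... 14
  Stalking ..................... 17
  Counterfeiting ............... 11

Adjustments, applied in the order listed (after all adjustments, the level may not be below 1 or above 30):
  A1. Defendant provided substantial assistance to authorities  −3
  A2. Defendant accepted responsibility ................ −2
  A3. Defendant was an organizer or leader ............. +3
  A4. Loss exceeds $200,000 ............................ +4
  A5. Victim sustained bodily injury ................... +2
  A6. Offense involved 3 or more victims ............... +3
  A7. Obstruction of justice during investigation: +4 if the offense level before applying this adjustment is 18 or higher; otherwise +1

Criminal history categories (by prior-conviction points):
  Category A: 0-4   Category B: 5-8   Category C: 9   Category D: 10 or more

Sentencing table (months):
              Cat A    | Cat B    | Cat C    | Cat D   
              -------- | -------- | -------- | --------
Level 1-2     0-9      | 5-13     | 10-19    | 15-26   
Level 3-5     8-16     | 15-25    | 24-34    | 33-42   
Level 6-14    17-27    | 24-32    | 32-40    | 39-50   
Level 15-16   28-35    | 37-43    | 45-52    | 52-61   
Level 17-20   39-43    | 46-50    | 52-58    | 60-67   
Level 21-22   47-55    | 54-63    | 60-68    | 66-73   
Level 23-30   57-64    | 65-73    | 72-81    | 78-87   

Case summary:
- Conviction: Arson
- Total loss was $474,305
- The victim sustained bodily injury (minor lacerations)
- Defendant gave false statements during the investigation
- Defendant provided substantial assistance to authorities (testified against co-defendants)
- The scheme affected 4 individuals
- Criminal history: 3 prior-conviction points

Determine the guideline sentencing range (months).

47-55 months

Base offense level for arson: 12.
A1 applies: 12 − 3 = 9.
A2 does not apply.
A4 applies: 9 + 4 = 13.
A5 applies: 13 + 2 = 15.
A6 applies: 15 + 3 = 18.
A7 applies (level before this adjustment is 18 ≥ 18, so +4): 18 + 4 = 22.
Final offense level: 22.
Criminal history: 3 prior points → Category A (0-4).
Level 22 falls in the 21-22 band.
Grid: Level 21-22 × Category A = 47-55 months.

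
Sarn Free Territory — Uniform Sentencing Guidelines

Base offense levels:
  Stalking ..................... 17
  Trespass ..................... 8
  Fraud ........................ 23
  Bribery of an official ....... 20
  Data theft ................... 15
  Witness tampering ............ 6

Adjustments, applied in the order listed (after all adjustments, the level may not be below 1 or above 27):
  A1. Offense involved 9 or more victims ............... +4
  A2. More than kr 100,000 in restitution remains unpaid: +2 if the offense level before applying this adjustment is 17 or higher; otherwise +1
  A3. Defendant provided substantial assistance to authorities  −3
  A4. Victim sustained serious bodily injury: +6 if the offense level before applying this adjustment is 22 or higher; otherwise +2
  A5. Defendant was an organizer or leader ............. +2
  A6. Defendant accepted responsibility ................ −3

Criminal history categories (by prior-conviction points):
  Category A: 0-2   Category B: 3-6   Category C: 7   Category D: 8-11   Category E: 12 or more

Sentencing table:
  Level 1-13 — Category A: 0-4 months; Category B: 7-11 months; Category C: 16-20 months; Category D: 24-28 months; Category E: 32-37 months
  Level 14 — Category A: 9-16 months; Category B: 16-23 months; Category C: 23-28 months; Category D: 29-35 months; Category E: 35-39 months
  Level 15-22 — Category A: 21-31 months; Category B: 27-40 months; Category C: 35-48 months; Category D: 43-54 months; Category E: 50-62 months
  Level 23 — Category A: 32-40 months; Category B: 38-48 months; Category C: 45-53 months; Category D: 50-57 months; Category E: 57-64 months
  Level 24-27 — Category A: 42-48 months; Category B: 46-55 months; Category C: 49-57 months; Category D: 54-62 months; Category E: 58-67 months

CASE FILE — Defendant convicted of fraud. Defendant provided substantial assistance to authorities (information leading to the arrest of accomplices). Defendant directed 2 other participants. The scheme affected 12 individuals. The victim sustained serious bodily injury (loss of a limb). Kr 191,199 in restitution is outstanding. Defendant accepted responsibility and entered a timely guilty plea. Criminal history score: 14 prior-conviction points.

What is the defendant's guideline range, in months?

58-67 months

Base offense level for fraud: 23.
A1 applies: 23 + 4 = 27.
A2 applies (level before this adjustment is 27 ≥ 17, so +2): 27 + 2 = 29.
A3 applies: 29 − 3 = 26.
A4 applies (level before this adjustment is 26 ≥ 22, so +6): 26 + 6 = 32.
A5 applies: 32 + 2 = 34.
A6 applies: 34 − 3 = 31.
Level 31 exceeds the maximum of 27; capped at 27.
Final offense level: 27.
Criminal history: 14 prior points → Category E (12+).
Level 27 falls in the 24-27 band.
Grid: Level 24-27 × Category E = 58-67 months.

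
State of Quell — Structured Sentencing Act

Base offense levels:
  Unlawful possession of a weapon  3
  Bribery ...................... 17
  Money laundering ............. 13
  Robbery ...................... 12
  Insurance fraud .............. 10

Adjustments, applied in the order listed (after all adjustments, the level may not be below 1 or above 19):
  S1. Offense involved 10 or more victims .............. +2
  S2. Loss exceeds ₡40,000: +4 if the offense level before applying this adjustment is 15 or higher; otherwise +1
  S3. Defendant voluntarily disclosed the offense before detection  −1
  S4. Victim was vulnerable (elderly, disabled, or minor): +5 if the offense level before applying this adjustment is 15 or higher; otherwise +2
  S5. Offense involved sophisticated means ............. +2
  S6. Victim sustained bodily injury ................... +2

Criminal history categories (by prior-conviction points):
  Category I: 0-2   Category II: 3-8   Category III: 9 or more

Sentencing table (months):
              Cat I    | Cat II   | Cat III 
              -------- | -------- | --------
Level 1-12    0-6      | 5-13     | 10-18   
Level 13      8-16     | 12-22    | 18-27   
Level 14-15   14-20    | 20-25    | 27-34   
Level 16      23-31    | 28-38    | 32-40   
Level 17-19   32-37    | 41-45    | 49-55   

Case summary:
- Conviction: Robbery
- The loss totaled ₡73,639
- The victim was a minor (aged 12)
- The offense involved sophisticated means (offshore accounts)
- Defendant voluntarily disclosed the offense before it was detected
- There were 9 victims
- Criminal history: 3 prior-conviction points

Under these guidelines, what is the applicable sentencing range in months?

Base offense level for robbery: 12.
S2 applies (level before this adjustment is 12 < 15, so +1): 12 + 1 = 13.
S3 applies: 13 − 1 = 12.
S4 applies (level before this adjustment is 12 < 15, so +2): 12 + 2 = 14.
S5 applies: 14 + 2 = 16.
Final offense level: 16.
Criminal history: 3 prior points → Category II (3-8).
Level 16 falls in the 16 band.
Grid: Level 16 × Category II = 28-38 months.

28-38 months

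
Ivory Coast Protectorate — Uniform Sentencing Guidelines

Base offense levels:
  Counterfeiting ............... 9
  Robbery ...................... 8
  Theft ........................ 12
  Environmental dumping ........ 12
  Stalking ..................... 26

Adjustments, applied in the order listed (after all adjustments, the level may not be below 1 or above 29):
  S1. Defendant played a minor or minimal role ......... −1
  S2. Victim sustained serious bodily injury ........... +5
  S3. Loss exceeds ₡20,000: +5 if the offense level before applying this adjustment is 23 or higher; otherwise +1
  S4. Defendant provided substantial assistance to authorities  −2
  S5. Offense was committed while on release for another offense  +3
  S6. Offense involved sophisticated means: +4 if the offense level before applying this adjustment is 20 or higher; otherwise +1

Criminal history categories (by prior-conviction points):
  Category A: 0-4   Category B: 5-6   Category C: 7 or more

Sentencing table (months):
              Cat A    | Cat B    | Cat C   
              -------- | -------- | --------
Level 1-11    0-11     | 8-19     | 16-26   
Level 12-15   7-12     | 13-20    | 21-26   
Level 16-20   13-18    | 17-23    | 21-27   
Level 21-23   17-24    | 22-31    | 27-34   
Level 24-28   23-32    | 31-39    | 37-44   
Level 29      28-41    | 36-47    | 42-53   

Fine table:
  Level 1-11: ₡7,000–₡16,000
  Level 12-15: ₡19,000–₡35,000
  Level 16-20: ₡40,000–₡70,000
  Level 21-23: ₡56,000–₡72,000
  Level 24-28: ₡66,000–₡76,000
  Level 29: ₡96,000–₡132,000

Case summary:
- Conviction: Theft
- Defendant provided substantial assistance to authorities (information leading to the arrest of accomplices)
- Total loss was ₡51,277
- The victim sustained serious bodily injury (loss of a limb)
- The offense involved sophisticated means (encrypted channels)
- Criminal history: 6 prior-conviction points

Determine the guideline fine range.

Base offense level for theft: 12.
S1 does not apply.
S2 applies: 12 + 5 = 17.
S3 applies (level before this adjustment is 17 < 23, so +1): 17 + 1 = 18.
S4 applies: 18 − 2 = 16.
S6 applies (level before this adjustment is 16 < 20, so +1): 16 + 1 = 17.
Final offense level: 17.
Level 17 falls in the 16-20 band.
Fine table: Level 16-20 → ₡40,000–₡70,000.

₡40,000–₡70,000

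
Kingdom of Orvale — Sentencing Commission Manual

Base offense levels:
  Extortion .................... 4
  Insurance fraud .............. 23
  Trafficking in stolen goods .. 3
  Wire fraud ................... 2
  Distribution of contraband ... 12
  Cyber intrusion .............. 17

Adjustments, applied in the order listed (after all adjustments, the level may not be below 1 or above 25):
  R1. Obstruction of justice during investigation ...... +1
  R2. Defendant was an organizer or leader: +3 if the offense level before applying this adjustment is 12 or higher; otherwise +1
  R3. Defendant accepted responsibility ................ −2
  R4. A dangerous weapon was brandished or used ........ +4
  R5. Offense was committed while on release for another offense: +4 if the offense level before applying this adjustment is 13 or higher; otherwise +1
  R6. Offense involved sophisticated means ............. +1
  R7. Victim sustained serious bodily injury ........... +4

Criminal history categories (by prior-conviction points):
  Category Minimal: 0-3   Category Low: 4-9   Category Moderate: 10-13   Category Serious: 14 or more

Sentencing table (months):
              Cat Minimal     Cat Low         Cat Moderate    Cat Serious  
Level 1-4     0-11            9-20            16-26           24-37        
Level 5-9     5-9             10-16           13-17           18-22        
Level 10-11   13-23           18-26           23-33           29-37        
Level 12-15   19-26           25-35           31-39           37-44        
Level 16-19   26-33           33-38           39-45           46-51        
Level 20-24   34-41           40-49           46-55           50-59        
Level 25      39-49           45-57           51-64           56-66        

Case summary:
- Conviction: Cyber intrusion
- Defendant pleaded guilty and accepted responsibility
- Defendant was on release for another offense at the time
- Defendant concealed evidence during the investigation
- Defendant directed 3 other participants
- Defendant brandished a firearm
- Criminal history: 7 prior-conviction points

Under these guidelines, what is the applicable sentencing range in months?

45-57 months

Base offense level for cyber intrusion: 17.
R1 applies: 17 + 1 = 18.
R2 applies (level before this adjustment is 18 ≥ 12, so +3): 18 + 3 = 21.
R3 applies: 21 − 2 = 19.
R4 applies: 19 + 4 = 23.
R5 applies (level before this adjustment is 23 ≥ 13, so +4): 23 + 4 = 27.
R6 does not apply.
Level 27 exceeds the maximum of 25; capped at 25.
Final offense level: 25.
Criminal history: 7 prior points → Category Low (4-9).
Level 25 falls in the 25 band.
Grid: Level 25 × Category Low = 45-57 months.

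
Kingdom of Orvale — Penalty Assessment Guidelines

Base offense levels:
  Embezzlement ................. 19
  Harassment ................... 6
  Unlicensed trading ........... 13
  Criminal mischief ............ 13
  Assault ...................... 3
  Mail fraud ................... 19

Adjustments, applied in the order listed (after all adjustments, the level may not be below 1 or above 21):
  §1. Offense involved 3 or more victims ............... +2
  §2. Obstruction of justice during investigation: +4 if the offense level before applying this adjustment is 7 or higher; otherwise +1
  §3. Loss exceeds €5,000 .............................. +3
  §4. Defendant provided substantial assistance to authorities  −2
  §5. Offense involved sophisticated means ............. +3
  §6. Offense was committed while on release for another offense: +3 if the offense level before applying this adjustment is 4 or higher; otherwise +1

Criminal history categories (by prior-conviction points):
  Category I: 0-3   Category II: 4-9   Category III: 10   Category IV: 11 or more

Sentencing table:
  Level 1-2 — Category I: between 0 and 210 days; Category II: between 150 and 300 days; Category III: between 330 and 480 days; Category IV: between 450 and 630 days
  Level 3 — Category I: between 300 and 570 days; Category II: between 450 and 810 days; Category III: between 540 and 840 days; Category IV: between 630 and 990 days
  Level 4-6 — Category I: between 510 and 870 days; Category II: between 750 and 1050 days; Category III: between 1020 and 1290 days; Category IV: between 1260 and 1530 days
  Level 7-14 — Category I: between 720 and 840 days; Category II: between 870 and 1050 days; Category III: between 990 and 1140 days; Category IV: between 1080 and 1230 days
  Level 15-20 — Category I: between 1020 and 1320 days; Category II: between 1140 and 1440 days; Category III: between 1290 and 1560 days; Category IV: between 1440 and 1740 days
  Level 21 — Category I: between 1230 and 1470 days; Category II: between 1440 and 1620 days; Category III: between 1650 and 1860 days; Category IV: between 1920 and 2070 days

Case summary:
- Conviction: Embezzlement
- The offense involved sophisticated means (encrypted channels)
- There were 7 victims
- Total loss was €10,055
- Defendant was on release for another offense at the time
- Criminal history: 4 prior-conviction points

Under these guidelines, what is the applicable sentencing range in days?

Base offense level for embezzlement: 19.
§1 applies: 19 + 2 = 21.
§2 does not apply.
§3 applies: 21 + 3 = 24.
§5 applies: 24 + 3 = 27.
§6 applies (level before this adjustment is 27 ≥ 4, so +3): 27 + 3 = 30.
Level 30 exceeds the maximum of 21; capped at 21.
Final offense level: 21.
Criminal history: 4 prior points → Category II (4-9).
Level 21 falls in the 21 band.
Grid: Level 21 × Category II = 1440-1620 days.

1440-1620 days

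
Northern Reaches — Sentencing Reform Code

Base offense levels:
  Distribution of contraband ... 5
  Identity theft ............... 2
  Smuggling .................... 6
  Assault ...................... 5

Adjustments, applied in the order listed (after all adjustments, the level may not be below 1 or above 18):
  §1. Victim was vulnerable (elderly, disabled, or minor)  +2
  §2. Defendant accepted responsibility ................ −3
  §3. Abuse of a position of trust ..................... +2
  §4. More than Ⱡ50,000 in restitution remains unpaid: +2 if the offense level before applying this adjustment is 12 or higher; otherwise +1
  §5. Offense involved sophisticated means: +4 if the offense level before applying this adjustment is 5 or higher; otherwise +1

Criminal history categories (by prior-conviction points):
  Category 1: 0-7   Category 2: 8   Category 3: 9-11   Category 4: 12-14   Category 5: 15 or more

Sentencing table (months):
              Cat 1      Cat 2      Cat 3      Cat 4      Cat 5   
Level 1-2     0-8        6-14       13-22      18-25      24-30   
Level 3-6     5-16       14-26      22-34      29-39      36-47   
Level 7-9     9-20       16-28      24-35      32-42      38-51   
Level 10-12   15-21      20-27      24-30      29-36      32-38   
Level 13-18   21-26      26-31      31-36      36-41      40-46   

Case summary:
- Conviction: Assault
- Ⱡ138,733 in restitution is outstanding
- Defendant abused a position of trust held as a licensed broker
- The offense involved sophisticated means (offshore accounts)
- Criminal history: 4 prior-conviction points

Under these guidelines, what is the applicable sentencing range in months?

Base offense level for assault: 5.
§3 applies: 5 + 2 = 7.
§4 applies (level before this adjustment is 7 < 12, so +1): 7 + 1 = 8.
§5 applies (level before this adjustment is 8 ≥ 5, so +4): 8 + 4 = 12.
Final offense level: 12.
Criminal history: 4 prior points → Category 1 (0-7).
Level 12 falls in the 10-12 band.
Grid: Level 10-12 × Category 1 = 15-21 months.

15-21 months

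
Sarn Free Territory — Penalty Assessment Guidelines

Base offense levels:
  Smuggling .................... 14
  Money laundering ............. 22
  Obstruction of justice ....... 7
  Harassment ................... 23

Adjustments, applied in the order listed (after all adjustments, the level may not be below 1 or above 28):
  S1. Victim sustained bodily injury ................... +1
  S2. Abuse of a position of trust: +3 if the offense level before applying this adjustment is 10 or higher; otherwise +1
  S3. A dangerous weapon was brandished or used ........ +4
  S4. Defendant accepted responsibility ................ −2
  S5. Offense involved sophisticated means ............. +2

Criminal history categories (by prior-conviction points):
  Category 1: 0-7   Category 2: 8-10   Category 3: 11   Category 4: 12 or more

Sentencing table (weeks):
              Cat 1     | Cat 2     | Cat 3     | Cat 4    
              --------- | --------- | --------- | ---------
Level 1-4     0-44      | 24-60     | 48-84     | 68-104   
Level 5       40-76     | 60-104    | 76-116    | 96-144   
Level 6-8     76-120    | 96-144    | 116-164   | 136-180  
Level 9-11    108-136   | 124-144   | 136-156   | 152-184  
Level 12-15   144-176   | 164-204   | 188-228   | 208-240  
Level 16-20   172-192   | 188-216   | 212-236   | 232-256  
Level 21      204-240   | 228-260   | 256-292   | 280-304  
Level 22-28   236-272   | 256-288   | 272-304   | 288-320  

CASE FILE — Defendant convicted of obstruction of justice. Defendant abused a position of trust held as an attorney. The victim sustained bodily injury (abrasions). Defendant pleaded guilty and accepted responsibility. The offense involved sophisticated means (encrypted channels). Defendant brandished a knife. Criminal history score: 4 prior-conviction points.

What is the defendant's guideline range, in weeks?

Base offense level for obstruction of justice: 7.
S1 applies: 7 + 1 = 8.
S2 applies (level before this adjustment is 8 < 10, so +1): 8 + 1 = 9.
S3 applies: 9 + 4 = 13.
S4 applies: 13 − 2 = 11.
S5 applies: 11 + 2 = 13.
Final offense level: 13.
Criminal history: 4 prior points → Category 1 (0-7).
Level 13 falls in the 12-15 band.
Grid: Level 12-15 × Category 1 = 144-176 weeks.

144-176 weeks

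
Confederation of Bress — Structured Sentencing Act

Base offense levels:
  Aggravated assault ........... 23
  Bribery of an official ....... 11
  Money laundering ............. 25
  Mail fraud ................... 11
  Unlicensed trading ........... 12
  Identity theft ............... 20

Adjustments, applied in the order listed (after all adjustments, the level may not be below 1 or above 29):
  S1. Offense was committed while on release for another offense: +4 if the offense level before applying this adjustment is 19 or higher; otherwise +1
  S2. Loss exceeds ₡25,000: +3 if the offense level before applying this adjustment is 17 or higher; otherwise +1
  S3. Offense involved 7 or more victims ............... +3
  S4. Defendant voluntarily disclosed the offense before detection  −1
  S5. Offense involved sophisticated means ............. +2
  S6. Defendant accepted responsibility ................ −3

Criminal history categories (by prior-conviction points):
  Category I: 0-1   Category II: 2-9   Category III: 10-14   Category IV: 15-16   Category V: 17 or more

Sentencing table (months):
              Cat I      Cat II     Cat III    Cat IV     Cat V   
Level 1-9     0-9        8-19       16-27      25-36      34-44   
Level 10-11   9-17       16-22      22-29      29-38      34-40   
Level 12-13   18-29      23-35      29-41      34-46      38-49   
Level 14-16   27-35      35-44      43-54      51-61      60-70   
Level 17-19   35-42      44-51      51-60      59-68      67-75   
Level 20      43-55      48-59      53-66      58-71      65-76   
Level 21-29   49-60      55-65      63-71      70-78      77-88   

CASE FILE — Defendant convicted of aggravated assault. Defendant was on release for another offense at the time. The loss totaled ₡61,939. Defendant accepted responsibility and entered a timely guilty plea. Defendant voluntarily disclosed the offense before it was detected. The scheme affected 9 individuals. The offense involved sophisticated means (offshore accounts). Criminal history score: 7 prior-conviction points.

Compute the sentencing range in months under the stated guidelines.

55-65 months

Base offense level for aggravated assault: 23.
S1 applies (level before this adjustment is 23 ≥ 19, so +4): 23 + 4 = 27.
S2 applies (level before this adjustment is 27 ≥ 17, so +3): 27 + 3 = 30.
S3 applies: 30 + 3 = 33.
S4 applies: 33 − 1 = 32.
S5 applies: 32 + 2 = 34.
S6 applies: 34 − 3 = 31.
Level 31 exceeds the maximum of 29; capped at 29.
Final offense level: 29.
Criminal history: 7 prior points → Category II (2-9).
Level 29 falls in the 21-29 band.
Grid: Level 21-29 × Category II = 55-65 months.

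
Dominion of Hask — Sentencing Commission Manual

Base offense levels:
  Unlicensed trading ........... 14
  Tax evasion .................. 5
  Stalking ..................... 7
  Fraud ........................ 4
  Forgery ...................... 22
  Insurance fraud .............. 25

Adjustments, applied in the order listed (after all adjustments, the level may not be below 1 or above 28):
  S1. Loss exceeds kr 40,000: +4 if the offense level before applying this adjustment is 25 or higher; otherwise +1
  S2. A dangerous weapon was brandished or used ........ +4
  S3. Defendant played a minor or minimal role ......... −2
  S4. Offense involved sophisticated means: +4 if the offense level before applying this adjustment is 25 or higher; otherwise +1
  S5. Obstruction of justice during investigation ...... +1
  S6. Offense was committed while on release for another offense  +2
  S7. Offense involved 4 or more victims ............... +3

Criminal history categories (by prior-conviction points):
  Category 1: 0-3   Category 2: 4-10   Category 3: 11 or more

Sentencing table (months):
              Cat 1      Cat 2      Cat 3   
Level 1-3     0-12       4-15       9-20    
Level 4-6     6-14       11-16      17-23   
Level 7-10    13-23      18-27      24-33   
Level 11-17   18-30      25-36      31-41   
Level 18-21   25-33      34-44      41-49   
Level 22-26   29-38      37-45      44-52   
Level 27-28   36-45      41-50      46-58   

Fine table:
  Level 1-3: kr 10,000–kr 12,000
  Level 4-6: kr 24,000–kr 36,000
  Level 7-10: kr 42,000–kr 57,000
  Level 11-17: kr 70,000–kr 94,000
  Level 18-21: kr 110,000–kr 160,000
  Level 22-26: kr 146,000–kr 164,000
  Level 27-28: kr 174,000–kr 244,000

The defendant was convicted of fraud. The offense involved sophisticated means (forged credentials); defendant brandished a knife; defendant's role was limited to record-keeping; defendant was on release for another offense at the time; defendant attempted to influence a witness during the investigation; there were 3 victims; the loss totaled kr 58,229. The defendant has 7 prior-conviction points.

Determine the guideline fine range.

kr 70,000–kr 94,000

Base offense level for fraud: 4.
S1 applies (level before this adjustment is 4 < 25, so +1): 4 + 1 = 5.
S2 applies: 5 + 4 = 9.
S3 applies: 9 − 2 = 7.
S4 applies (level before this adjustment is 7 < 25, so +1): 7 + 1 = 8.
S5 applies: 8 + 1 = 9.
S6 applies: 9 + 2 = 11.
Final offense level: 11.
Level 11 falls in the 11-17 band.
Fine table: Level 11-17 → kr 70,000–kr 94,000.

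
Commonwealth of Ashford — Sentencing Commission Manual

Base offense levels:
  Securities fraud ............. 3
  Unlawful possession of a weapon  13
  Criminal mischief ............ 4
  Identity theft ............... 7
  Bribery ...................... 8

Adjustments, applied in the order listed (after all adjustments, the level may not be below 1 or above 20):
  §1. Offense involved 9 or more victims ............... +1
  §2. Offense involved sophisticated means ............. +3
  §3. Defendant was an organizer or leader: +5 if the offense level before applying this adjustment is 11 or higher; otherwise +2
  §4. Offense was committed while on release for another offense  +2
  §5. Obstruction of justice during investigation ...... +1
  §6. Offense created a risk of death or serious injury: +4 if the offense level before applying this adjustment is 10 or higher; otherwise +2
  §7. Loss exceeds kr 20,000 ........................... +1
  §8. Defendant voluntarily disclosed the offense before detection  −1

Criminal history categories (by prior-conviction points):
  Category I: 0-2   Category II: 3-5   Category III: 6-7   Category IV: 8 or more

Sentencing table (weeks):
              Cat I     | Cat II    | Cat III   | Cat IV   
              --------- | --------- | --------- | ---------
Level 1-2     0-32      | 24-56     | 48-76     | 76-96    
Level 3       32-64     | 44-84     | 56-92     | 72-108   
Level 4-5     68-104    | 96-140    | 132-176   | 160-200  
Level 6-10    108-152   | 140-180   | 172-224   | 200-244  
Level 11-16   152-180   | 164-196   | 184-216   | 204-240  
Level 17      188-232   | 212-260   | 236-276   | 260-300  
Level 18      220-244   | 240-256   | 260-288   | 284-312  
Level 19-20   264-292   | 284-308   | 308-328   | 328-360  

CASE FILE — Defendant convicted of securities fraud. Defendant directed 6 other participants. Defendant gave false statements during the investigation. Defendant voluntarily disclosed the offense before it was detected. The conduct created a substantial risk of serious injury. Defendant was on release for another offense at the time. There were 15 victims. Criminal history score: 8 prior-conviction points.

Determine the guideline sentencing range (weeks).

Base offense level for securities fraud: 3.
§1 applies: 3 + 1 = 4.
§3 applies (level before this adjustment is 4 < 11, so +2): 4 + 2 = 6.
§4 applies: 6 + 2 = 8.
§5 applies: 8 + 1 = 9.
§6 applies (level before this adjustment is 9 < 10, so +2): 9 + 2 = 11.
§8 applies: 11 − 1 = 10.
Final offense level: 10.
Criminal history: 8 prior points → Category IV (8+).
Level 10 falls in the 6-10 band.
Grid: Level 6-10 × Category IV = 200-244 weeks.

200-244 weeks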